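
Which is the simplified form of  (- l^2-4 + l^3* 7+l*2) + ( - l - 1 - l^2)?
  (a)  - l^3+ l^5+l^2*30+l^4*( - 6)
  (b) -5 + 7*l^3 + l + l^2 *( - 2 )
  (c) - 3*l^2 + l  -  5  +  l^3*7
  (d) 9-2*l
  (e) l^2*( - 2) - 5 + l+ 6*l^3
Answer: b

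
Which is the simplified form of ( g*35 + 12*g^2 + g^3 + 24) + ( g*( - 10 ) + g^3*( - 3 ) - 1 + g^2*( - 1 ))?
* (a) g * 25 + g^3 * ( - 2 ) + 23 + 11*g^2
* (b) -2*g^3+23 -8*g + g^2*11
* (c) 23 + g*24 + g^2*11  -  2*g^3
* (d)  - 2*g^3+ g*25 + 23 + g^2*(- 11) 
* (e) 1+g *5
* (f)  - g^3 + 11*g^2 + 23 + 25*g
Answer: a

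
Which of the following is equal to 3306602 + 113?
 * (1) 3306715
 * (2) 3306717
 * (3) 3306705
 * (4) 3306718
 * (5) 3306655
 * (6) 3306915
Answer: 1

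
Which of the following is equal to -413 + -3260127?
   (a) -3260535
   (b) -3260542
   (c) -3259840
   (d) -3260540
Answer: d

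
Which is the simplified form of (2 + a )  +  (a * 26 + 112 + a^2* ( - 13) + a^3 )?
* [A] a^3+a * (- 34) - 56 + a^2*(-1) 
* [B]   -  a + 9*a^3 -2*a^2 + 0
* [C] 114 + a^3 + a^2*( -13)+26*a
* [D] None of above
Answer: D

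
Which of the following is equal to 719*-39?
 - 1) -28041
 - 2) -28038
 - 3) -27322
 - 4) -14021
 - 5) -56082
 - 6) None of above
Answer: 1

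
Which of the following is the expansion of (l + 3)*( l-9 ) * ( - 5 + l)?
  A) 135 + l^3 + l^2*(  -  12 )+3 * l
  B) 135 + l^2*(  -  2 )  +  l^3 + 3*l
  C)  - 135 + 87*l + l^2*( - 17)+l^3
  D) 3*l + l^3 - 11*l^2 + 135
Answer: D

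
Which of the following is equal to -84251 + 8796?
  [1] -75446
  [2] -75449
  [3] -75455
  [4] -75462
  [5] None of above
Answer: 3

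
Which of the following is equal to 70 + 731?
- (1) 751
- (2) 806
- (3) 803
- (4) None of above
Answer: 4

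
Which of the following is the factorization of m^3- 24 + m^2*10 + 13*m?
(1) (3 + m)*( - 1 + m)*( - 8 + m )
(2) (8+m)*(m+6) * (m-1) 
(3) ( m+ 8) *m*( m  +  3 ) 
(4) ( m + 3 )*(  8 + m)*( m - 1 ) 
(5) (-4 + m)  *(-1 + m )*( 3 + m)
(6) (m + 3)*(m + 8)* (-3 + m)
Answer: 4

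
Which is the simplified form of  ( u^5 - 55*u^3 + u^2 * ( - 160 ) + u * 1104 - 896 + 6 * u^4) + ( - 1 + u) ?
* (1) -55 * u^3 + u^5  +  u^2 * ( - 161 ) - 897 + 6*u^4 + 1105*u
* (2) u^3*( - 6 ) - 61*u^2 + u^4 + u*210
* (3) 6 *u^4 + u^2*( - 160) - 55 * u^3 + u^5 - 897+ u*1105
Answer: 3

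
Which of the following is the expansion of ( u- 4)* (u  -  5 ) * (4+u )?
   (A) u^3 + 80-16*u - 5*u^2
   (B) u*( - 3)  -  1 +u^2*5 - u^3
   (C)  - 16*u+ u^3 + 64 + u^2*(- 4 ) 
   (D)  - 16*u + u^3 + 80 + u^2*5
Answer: A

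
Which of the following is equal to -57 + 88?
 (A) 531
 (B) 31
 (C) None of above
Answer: B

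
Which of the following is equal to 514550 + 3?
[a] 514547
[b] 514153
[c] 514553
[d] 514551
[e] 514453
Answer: c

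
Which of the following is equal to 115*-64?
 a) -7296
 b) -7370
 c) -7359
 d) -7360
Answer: d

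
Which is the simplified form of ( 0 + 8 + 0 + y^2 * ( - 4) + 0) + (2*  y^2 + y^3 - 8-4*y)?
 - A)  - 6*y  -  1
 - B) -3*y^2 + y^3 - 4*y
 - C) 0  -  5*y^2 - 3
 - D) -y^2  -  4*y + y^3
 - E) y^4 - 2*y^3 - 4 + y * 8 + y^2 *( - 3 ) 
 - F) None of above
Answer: F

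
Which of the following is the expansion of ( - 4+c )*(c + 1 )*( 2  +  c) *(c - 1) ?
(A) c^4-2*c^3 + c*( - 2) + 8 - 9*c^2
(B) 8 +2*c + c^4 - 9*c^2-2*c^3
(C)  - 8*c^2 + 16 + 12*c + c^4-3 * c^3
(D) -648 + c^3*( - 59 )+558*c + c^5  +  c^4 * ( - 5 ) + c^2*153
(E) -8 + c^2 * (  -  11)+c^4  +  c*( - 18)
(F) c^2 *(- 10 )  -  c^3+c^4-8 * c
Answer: B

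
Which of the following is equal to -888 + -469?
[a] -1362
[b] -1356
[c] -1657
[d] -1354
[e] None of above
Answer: e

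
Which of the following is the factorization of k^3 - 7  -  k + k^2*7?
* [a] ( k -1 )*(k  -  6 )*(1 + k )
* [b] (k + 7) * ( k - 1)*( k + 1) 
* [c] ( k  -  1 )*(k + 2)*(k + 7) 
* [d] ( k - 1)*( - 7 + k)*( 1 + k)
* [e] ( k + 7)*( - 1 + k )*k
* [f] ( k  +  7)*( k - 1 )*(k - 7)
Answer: b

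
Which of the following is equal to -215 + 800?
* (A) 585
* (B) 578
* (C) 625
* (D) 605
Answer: A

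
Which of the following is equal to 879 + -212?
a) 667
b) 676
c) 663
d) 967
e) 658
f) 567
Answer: a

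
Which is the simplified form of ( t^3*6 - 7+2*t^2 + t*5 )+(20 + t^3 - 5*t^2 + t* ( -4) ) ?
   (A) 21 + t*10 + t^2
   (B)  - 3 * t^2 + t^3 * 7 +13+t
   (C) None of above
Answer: B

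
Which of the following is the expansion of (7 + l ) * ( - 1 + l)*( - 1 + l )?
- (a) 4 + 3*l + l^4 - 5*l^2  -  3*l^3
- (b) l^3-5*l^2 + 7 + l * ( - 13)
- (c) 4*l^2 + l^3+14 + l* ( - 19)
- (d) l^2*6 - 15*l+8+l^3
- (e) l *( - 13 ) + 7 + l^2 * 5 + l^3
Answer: e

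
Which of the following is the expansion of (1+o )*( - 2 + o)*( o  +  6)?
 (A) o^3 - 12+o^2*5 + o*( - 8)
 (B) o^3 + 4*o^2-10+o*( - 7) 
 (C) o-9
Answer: A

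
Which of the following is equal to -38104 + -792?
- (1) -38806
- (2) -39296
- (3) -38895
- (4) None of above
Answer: 4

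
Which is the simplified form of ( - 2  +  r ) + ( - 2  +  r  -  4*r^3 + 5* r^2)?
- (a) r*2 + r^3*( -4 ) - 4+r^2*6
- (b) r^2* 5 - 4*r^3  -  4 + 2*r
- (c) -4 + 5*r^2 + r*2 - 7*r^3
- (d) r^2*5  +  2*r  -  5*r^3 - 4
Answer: b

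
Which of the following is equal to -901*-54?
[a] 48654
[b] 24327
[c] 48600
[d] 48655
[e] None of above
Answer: a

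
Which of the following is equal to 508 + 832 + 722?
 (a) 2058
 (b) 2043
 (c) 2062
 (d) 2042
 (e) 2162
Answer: c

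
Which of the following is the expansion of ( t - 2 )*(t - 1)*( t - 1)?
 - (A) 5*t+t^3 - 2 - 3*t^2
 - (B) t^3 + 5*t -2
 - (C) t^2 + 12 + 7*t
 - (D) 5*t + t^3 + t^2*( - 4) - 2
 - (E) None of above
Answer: D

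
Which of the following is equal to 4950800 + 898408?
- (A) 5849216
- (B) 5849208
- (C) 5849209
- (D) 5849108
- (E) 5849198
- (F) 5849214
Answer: B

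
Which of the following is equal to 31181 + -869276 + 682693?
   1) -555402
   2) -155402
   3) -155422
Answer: 2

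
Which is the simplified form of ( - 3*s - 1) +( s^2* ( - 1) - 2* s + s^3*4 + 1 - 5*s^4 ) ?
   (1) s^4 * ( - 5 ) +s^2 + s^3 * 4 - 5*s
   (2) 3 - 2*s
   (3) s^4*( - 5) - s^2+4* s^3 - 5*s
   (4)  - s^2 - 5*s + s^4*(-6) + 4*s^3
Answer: 3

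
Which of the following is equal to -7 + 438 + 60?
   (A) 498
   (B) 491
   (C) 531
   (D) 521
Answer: B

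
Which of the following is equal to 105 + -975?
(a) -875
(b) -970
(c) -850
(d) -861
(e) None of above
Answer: e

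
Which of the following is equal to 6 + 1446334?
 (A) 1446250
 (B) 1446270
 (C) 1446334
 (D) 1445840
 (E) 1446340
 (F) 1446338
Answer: E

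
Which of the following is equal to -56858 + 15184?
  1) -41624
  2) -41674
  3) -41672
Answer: 2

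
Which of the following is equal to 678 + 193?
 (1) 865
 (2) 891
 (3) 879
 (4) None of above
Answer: 4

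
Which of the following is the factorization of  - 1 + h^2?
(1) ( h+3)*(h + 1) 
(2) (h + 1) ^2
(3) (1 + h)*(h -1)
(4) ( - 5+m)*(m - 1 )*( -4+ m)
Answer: 3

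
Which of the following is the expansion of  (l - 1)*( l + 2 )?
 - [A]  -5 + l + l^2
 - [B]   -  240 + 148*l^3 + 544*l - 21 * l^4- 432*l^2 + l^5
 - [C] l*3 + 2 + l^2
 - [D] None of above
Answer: D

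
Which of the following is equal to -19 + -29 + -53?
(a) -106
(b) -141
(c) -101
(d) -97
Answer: c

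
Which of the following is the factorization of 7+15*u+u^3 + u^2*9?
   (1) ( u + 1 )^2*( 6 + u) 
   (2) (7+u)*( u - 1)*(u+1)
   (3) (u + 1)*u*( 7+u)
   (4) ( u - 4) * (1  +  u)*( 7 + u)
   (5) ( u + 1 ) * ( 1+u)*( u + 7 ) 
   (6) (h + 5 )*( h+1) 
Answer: 5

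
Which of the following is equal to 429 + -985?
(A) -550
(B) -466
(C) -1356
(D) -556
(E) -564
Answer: D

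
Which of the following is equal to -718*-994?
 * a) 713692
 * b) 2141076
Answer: a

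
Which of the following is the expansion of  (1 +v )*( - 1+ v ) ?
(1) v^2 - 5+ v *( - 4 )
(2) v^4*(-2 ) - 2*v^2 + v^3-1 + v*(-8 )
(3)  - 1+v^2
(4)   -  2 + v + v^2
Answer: 3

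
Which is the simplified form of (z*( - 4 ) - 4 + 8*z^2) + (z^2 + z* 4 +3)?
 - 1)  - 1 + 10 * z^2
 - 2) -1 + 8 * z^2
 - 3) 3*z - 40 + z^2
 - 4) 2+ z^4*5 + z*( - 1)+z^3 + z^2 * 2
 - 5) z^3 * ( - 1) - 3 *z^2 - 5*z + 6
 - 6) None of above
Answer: 6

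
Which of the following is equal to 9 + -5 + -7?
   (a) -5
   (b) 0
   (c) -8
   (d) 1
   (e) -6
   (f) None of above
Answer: f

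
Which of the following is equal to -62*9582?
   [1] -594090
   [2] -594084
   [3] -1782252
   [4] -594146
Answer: 2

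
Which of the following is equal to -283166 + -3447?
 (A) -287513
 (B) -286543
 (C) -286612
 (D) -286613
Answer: D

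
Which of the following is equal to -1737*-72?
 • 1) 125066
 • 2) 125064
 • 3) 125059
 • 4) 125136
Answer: 2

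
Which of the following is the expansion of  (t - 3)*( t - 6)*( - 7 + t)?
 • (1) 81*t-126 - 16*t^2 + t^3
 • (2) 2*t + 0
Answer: 1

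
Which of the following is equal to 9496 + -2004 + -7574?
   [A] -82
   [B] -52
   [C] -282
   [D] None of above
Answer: A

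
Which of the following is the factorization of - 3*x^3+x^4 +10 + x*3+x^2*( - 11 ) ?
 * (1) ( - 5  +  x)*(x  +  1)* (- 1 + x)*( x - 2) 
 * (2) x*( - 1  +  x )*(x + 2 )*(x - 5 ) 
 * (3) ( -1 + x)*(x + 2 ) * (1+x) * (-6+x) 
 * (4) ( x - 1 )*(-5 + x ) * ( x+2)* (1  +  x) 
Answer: 4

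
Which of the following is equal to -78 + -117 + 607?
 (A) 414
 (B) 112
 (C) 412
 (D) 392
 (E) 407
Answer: C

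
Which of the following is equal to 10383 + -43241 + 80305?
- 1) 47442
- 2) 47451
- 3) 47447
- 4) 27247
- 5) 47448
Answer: 3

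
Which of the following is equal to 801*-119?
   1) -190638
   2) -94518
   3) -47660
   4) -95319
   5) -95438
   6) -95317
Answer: 4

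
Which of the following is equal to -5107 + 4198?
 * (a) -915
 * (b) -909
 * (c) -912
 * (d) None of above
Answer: b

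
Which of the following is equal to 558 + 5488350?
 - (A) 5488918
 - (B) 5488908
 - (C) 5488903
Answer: B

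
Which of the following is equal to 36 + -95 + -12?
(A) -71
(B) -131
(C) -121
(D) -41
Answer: A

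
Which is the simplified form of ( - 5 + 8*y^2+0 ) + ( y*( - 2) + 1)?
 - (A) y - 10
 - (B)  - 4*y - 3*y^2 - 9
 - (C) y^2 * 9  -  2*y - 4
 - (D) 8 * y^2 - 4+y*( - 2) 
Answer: D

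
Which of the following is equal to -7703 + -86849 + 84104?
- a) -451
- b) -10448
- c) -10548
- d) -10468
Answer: b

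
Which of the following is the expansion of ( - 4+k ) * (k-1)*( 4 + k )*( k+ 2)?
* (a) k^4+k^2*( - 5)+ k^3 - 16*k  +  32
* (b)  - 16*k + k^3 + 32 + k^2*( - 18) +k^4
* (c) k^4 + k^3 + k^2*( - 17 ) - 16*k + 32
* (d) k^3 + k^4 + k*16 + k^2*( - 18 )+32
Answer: b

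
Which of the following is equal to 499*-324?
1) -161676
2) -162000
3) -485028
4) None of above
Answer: 1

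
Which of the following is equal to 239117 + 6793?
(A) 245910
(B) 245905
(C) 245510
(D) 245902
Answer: A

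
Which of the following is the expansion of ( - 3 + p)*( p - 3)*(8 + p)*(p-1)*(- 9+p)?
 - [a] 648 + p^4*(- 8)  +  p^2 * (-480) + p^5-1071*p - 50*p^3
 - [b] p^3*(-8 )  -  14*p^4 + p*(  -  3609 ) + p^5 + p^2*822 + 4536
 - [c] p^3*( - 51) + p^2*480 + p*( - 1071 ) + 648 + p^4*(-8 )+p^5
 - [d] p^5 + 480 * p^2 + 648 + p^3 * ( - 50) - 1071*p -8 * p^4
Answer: d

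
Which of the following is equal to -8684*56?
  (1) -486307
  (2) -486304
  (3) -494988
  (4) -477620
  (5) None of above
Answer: 2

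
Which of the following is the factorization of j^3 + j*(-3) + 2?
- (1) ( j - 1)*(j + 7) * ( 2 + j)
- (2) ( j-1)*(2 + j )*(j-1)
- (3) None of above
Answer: 2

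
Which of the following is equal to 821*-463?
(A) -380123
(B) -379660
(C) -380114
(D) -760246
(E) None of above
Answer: A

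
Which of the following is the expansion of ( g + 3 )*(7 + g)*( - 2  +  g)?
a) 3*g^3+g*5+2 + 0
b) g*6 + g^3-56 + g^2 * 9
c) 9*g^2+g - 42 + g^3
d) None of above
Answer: d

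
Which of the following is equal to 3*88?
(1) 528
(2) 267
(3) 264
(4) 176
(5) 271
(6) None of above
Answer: 3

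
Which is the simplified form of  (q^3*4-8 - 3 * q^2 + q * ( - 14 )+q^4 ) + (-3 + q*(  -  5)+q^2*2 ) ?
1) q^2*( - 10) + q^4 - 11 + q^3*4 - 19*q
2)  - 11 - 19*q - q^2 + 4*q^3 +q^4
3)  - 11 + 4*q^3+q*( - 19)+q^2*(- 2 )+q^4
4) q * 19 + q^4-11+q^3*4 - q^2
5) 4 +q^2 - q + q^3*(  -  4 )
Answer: 2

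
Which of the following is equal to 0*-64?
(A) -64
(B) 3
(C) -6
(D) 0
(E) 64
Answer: D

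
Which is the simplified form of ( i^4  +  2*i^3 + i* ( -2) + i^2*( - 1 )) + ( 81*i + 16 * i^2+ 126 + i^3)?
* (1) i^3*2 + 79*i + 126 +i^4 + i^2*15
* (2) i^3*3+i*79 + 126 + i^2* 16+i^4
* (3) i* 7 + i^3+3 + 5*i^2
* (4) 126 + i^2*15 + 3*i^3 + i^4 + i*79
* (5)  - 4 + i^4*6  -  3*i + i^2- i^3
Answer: 4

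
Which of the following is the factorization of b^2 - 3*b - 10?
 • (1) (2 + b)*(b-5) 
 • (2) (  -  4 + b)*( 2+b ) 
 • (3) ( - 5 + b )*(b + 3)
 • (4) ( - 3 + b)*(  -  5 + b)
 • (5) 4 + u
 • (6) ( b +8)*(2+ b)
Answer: 1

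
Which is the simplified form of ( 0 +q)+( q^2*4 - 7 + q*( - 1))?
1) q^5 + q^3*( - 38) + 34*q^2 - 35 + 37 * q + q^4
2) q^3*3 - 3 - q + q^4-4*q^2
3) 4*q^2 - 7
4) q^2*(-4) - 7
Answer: 3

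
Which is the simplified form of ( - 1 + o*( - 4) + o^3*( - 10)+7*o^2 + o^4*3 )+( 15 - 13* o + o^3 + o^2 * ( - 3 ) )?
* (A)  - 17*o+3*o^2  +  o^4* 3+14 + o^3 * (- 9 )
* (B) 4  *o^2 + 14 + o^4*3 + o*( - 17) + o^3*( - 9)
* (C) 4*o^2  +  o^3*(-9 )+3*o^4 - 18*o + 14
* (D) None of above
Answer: B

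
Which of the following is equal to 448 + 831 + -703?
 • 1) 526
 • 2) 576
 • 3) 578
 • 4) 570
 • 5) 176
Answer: 2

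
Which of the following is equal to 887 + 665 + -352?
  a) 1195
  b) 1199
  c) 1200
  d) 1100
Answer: c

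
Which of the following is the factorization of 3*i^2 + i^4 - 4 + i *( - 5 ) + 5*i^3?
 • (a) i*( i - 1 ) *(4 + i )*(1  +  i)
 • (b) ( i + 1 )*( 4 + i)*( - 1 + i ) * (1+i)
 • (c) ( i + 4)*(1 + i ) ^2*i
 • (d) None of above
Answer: b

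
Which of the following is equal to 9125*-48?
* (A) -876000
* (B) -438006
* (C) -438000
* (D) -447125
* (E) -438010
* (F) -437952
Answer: C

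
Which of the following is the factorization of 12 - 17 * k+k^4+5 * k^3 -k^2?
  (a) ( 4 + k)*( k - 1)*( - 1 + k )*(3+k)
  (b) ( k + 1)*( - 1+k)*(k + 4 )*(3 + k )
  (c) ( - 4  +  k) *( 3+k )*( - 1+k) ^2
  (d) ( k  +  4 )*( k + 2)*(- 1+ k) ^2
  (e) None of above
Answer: a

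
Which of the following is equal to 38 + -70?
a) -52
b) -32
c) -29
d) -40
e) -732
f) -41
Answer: b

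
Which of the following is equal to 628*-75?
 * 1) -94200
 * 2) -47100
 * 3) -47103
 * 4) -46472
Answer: 2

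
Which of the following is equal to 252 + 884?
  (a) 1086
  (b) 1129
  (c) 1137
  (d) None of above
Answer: d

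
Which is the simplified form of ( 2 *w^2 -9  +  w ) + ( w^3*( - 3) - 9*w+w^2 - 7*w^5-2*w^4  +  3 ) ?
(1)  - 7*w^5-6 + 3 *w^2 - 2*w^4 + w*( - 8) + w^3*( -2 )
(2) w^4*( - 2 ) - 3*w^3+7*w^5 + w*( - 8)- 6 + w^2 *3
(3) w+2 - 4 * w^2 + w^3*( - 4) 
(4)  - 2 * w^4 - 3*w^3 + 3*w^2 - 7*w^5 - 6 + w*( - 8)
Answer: 4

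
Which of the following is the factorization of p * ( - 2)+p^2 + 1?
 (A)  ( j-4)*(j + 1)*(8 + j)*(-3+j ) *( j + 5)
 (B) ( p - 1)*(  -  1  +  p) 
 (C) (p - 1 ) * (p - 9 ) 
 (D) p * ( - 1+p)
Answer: B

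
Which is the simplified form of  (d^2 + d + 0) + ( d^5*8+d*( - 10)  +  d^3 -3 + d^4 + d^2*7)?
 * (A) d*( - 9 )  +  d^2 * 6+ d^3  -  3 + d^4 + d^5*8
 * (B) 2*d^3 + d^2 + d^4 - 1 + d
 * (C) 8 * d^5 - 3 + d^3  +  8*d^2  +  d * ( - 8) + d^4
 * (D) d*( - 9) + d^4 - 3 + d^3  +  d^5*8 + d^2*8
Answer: D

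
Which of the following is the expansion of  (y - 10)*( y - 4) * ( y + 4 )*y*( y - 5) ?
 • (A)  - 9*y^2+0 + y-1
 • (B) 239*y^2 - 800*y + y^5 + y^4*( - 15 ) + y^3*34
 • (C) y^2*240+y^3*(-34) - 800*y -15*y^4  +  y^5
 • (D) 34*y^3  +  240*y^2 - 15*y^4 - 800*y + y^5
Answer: D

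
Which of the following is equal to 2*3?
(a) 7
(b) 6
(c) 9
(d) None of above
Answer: b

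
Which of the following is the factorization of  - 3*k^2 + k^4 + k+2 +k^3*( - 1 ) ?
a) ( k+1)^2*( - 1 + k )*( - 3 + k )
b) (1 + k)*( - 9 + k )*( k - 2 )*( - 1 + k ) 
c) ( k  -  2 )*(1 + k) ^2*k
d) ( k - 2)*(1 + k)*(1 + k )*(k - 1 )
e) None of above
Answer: d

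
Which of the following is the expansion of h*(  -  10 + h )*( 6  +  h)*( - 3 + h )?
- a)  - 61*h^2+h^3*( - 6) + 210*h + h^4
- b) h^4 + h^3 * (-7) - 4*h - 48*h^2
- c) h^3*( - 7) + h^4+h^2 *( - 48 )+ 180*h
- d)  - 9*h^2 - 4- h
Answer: c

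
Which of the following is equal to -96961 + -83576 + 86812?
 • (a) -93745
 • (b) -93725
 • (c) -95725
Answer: b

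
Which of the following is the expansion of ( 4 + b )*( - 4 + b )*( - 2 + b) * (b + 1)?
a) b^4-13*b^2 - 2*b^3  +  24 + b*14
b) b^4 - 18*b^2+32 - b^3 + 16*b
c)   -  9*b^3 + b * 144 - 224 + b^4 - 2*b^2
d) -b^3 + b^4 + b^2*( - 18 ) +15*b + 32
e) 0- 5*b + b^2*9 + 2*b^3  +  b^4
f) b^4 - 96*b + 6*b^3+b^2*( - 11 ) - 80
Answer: b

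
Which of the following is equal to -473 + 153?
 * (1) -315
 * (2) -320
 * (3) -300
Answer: 2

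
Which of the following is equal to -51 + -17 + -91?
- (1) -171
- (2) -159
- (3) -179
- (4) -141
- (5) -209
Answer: 2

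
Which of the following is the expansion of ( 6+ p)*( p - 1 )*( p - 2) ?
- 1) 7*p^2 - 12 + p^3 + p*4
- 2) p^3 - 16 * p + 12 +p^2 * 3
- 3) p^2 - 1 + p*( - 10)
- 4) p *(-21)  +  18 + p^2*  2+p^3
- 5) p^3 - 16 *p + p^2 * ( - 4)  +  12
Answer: 2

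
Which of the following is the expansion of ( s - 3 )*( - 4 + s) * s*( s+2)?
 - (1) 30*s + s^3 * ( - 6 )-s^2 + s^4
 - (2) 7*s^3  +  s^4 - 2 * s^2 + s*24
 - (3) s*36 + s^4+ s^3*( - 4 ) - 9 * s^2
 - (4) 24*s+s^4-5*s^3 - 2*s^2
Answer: 4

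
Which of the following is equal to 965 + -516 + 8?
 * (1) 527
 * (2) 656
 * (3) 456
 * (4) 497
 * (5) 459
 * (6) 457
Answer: 6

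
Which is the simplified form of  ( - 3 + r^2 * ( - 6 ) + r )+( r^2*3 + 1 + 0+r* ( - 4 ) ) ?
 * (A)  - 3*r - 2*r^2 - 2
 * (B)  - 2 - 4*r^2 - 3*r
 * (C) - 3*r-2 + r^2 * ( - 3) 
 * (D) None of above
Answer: C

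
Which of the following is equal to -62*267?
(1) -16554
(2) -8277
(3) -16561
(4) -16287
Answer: 1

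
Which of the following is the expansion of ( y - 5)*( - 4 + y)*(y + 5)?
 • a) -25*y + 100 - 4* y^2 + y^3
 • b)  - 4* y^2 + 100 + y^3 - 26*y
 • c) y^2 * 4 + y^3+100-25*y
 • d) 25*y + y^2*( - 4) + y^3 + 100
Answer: a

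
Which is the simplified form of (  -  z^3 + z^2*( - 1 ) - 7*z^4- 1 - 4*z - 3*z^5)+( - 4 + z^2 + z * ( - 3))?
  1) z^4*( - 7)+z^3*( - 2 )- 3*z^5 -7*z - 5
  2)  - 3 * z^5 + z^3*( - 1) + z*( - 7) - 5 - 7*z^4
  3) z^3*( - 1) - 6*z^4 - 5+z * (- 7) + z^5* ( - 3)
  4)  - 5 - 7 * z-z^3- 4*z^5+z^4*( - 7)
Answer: 2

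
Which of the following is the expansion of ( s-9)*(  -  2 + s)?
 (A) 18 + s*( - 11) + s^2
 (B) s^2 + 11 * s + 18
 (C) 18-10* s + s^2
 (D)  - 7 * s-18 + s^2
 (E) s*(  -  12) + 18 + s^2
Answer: A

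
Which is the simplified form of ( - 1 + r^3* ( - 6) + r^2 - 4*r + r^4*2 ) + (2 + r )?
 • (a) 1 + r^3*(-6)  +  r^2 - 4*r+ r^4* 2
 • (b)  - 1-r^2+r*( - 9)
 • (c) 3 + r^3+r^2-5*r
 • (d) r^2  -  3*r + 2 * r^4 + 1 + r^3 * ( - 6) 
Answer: d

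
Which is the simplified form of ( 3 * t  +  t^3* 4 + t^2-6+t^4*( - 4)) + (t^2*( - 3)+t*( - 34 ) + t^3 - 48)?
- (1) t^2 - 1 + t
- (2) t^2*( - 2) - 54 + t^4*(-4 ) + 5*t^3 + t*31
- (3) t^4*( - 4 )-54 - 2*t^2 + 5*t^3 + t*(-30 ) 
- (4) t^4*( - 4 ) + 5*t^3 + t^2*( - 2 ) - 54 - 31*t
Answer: 4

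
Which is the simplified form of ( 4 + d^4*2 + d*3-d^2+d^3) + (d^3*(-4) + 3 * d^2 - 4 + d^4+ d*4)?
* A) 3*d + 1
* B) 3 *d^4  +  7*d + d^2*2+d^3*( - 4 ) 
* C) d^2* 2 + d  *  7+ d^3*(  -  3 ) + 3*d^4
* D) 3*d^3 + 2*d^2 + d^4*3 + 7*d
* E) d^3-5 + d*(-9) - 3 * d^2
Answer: C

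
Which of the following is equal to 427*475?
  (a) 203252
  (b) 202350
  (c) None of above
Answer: c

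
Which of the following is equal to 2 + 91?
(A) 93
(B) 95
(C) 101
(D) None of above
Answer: A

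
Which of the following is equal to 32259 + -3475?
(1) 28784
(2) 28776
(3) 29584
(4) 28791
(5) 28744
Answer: 1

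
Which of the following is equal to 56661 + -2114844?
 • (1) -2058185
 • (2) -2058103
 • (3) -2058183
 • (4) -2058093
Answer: 3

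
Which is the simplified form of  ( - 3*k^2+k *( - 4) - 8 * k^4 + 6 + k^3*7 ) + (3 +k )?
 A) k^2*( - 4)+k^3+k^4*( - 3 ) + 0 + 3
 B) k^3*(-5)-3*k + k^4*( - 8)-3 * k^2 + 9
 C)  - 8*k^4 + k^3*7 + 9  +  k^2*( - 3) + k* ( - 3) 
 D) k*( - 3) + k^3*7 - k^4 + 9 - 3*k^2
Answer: C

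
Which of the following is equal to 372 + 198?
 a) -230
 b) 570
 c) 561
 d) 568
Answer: b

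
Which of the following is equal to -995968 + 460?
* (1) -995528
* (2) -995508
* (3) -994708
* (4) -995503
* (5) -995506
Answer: 2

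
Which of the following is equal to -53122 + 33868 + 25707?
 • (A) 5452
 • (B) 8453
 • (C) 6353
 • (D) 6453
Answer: D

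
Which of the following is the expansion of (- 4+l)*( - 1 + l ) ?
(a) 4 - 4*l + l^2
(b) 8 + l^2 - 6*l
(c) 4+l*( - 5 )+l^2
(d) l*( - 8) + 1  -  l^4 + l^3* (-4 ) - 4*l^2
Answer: c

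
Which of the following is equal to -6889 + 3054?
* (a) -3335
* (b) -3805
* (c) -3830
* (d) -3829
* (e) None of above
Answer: e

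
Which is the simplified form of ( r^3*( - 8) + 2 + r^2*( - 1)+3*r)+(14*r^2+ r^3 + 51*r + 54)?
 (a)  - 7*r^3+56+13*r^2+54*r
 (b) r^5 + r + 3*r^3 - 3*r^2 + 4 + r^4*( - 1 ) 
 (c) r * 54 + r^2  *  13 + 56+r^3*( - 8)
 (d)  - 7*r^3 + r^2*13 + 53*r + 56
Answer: a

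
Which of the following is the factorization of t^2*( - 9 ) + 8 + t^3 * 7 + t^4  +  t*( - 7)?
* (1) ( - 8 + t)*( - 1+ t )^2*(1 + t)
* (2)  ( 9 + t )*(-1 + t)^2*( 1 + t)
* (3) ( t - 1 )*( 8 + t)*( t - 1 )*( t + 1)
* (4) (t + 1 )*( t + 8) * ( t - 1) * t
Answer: 3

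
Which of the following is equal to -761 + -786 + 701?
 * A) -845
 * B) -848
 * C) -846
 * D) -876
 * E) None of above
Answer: C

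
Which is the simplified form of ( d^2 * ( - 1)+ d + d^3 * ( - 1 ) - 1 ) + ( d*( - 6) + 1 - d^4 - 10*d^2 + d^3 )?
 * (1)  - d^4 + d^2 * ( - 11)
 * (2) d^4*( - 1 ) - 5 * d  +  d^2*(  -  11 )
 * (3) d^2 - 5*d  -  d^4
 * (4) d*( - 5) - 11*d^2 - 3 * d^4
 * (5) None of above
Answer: 2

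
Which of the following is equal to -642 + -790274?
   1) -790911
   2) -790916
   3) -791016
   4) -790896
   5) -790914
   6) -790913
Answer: 2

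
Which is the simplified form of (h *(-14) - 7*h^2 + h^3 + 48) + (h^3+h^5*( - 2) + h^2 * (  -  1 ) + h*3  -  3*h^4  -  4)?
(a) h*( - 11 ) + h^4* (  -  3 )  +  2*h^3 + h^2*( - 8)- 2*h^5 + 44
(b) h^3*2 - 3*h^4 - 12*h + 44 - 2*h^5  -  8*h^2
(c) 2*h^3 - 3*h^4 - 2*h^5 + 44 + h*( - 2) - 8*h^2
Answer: a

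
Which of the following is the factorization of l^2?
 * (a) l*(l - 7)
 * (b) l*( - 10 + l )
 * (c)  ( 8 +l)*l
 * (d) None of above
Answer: d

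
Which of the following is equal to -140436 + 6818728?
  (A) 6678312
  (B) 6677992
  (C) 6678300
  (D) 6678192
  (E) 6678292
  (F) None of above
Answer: E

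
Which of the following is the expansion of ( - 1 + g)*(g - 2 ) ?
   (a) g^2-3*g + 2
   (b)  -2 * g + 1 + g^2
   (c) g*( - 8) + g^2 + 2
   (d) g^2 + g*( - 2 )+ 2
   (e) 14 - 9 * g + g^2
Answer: a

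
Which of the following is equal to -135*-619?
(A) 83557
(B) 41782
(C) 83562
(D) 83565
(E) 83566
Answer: D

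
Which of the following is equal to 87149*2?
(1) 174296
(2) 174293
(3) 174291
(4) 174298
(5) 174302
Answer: 4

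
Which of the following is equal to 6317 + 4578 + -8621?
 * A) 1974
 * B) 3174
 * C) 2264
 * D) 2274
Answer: D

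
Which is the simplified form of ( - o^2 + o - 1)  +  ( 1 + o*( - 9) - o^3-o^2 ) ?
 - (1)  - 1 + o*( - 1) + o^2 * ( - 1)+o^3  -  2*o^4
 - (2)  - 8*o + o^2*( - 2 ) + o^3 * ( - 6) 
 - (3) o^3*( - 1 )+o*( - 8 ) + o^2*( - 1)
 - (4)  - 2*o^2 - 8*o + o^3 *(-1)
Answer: 4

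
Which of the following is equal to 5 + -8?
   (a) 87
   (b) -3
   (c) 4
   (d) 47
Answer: b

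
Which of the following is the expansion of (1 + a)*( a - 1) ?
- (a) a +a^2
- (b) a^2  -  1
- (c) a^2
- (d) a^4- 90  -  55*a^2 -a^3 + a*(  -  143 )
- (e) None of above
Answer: b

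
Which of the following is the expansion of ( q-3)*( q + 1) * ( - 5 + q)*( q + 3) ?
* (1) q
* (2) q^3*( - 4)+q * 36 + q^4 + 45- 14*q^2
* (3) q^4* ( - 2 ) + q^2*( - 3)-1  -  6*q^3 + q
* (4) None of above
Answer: 2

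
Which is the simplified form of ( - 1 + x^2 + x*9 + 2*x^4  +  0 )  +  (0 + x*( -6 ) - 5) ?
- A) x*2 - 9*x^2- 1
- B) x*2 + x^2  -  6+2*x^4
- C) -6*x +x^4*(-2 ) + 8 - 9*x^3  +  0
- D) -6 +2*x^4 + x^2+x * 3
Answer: D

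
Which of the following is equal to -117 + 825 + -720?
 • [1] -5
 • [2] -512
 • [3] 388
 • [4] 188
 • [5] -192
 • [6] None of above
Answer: 6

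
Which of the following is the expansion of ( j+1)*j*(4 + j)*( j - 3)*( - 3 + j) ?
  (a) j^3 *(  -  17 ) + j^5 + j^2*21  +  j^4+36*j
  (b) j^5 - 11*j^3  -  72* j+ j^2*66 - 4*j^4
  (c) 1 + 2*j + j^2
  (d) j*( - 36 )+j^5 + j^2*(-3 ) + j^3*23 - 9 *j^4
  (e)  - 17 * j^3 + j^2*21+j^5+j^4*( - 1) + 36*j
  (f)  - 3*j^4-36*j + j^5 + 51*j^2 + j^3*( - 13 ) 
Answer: e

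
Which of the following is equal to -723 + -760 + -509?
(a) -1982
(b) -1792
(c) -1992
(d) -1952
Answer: c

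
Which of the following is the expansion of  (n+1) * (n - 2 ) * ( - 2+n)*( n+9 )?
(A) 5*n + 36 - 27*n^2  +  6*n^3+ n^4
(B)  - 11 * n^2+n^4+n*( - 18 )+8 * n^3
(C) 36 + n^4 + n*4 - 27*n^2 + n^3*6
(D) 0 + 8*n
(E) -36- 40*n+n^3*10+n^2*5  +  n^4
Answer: C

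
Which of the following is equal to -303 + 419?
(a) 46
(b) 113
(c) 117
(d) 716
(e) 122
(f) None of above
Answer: f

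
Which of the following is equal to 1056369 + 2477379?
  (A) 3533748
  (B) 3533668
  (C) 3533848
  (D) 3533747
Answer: A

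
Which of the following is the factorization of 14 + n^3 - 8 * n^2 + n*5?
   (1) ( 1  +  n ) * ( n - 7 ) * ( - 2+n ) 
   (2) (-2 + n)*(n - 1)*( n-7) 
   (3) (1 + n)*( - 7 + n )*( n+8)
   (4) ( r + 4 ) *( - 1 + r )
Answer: 1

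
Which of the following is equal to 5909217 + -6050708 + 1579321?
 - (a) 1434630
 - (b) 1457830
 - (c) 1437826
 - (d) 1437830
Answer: d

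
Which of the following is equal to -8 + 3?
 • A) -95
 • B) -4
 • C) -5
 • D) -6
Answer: C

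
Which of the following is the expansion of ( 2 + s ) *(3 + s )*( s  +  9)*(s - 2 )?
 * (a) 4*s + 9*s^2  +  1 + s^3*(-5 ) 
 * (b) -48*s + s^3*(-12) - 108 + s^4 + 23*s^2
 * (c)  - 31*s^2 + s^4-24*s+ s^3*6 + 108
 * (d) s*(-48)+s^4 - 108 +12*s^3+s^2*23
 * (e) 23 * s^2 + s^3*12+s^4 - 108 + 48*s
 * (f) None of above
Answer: d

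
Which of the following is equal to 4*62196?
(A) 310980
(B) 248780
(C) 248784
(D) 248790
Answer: C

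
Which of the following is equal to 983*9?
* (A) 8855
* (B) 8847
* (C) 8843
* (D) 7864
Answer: B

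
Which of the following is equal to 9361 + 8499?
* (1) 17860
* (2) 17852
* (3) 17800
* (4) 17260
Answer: 1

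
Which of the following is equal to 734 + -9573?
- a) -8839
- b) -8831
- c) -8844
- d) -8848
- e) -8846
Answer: a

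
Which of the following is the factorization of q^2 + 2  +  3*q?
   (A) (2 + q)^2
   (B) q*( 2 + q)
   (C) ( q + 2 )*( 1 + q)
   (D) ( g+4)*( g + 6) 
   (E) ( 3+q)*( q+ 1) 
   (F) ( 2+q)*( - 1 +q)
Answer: C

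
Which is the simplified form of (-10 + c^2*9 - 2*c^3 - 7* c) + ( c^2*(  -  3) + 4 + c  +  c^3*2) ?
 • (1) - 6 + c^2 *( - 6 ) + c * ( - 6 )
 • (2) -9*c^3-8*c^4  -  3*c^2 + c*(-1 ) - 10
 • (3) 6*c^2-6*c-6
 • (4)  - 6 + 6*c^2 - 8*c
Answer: 3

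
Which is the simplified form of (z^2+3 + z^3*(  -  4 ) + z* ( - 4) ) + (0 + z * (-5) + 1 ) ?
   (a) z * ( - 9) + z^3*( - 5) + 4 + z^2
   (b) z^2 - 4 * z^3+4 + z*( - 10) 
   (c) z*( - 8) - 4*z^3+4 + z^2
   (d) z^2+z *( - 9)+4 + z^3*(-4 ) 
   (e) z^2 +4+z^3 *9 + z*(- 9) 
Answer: d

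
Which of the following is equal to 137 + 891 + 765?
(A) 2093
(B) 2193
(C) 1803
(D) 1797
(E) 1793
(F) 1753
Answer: E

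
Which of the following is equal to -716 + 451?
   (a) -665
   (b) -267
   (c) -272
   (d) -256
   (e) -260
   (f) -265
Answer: f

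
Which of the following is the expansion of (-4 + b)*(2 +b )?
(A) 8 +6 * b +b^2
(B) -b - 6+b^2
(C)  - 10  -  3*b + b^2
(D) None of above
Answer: D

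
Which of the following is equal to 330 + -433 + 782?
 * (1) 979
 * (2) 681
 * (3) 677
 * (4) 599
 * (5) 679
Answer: 5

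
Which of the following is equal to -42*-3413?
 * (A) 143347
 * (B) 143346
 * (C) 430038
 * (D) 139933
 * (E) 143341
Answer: B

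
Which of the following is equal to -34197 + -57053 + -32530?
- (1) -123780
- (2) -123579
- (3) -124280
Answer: 1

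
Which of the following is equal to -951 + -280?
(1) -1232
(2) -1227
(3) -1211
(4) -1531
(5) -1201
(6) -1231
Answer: 6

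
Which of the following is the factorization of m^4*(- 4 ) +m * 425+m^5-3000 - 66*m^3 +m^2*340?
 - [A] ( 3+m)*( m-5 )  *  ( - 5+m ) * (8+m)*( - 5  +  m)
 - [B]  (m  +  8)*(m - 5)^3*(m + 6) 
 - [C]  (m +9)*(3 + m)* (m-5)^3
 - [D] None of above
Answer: A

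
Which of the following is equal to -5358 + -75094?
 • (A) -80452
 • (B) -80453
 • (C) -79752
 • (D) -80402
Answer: A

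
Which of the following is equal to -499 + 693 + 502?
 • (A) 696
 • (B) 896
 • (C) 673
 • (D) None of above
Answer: A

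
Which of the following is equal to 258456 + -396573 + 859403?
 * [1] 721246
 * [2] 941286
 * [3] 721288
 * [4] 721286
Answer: 4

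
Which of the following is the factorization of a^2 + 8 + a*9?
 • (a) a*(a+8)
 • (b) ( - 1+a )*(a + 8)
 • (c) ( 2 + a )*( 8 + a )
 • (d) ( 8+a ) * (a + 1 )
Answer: d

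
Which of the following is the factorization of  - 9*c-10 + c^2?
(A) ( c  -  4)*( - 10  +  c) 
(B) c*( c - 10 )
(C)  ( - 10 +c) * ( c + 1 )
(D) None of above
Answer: C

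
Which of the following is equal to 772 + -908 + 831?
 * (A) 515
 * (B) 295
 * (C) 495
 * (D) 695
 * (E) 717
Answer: D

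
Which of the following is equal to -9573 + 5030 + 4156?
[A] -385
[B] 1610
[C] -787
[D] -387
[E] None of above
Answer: D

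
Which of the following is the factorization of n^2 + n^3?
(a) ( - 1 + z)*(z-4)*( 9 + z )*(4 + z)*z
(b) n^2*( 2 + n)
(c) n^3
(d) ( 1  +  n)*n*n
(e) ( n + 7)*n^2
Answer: d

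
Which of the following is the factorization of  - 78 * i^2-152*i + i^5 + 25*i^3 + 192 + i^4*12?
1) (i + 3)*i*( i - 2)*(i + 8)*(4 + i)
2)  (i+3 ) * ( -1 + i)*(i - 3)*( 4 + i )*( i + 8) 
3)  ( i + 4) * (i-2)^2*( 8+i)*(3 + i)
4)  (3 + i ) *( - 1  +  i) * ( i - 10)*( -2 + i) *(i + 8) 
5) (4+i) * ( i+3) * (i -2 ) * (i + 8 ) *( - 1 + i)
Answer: 5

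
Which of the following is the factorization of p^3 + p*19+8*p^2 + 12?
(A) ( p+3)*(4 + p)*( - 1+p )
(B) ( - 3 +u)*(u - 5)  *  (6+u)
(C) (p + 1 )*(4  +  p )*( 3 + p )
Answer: C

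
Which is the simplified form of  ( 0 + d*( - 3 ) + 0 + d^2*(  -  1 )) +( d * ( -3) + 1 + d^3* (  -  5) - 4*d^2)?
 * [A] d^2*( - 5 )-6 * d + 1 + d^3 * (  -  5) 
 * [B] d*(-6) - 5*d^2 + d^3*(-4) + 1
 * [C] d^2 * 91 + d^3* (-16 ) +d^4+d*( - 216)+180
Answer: A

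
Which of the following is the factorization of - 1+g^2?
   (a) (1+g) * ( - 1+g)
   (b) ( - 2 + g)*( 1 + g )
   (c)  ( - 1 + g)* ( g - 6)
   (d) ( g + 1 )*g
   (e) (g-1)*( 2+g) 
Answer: a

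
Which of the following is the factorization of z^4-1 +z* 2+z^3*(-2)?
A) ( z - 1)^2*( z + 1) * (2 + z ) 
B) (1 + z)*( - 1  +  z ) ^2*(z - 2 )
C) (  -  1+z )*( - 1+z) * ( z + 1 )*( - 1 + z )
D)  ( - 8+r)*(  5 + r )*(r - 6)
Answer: C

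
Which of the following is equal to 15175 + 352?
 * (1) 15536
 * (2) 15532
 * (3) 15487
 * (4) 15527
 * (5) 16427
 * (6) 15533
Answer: 4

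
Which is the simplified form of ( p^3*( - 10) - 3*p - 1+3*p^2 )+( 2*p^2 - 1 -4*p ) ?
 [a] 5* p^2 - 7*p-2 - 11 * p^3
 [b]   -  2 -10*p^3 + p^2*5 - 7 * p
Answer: b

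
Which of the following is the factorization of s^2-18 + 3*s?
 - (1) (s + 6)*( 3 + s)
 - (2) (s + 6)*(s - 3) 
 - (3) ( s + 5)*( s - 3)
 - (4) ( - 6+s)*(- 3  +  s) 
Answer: 2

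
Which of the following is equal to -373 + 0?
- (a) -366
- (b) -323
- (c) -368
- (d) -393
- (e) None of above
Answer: e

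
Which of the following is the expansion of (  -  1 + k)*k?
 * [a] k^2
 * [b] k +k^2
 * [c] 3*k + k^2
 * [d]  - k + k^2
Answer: d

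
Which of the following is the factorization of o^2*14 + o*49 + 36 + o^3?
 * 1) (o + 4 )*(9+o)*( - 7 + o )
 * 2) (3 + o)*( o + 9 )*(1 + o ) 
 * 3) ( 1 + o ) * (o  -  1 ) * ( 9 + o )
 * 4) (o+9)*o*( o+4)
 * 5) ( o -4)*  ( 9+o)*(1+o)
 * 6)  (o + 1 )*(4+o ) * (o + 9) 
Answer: 6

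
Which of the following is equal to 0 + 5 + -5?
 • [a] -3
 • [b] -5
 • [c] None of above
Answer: c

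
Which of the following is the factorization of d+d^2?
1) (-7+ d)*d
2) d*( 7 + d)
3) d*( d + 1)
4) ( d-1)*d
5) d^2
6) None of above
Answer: 3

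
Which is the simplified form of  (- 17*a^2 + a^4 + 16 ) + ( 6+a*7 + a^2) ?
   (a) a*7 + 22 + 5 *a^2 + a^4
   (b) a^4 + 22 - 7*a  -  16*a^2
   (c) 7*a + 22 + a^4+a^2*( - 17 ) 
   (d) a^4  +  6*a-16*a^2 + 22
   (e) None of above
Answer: e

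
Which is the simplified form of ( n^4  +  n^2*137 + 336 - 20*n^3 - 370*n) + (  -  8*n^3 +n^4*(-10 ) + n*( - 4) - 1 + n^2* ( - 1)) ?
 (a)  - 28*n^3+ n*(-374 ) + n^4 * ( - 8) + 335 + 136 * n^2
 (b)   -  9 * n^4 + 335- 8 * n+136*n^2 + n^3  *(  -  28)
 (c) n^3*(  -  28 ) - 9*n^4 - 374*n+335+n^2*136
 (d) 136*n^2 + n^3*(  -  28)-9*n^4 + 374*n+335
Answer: c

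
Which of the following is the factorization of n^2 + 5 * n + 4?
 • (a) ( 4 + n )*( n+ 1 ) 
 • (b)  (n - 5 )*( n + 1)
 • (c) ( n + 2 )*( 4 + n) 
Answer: a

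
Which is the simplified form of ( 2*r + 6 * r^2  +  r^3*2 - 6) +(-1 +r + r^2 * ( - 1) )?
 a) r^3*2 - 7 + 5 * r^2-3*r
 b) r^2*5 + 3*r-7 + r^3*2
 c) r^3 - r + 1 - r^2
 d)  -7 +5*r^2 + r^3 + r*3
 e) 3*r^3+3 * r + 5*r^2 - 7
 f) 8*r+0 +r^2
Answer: b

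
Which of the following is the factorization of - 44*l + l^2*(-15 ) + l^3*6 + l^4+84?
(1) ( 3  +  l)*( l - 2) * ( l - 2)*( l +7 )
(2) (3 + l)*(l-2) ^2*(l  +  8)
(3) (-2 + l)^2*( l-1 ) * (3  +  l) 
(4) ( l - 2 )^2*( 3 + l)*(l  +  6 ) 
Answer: 1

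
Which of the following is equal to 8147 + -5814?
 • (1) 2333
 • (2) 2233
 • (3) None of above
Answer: 1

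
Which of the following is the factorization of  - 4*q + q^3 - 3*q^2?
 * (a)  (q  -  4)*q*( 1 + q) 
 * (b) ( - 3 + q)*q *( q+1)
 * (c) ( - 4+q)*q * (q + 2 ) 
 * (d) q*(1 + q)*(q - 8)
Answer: a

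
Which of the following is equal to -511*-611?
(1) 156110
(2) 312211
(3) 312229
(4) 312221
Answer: 4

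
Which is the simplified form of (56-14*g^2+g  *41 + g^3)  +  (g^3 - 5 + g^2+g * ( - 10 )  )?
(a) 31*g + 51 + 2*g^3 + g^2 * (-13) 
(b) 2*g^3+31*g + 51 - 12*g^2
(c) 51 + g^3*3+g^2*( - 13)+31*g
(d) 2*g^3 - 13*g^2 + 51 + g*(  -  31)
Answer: a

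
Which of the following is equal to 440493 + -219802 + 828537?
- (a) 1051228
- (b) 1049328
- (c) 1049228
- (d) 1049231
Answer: c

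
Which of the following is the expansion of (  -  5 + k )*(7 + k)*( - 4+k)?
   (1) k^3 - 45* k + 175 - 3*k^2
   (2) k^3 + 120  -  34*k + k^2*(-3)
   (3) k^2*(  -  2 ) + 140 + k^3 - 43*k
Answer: 3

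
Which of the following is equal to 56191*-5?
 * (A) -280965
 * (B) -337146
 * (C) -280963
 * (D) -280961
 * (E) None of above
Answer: E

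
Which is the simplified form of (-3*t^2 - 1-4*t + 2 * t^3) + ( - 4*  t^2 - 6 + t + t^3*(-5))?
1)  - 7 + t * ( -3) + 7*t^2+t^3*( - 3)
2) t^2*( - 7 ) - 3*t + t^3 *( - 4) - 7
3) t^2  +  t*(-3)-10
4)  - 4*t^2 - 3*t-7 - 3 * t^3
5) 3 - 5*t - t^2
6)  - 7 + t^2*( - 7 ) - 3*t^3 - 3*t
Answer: 6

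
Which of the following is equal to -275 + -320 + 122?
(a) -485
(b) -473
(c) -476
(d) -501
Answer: b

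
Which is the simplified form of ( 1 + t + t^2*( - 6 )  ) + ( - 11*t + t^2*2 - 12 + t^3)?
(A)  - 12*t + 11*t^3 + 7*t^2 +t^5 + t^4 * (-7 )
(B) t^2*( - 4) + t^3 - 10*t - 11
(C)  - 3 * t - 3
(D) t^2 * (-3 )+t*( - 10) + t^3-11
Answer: B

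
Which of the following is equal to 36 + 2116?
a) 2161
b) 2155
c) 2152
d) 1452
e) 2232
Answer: c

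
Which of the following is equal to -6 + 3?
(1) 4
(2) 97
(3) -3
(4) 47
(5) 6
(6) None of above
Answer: 3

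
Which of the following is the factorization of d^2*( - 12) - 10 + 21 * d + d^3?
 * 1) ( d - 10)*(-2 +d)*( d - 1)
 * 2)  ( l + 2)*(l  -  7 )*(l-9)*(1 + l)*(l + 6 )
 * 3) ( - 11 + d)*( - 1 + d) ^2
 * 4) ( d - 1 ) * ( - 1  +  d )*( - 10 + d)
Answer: 4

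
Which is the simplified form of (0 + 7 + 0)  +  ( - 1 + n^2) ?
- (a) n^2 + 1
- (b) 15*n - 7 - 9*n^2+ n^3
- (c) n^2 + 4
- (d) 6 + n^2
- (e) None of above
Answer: d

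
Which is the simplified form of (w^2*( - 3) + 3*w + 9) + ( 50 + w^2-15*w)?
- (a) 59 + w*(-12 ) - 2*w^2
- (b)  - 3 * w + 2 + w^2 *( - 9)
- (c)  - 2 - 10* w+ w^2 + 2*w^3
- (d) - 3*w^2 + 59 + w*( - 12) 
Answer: a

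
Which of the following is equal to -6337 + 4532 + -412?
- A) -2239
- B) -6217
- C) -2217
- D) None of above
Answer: C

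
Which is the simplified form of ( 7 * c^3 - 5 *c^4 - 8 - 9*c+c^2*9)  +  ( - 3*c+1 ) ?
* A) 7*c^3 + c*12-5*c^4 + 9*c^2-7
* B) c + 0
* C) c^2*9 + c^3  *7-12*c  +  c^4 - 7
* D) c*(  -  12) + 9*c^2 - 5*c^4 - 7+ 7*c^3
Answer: D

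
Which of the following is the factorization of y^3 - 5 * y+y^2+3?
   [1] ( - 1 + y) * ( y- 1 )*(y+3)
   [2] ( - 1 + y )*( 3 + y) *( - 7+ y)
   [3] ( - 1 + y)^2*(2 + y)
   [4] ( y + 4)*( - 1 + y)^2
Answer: 1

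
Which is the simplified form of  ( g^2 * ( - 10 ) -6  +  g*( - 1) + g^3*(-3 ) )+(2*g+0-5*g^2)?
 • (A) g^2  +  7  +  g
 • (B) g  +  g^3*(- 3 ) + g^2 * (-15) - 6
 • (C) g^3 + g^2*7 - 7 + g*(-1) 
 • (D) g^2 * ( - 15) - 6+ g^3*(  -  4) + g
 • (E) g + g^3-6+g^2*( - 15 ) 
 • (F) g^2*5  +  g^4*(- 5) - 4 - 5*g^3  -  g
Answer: B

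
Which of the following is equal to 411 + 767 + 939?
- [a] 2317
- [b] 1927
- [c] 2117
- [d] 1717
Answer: c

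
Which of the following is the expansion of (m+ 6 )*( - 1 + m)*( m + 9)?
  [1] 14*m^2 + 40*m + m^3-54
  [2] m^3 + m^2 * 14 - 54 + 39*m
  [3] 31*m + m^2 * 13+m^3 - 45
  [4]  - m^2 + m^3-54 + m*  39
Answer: 2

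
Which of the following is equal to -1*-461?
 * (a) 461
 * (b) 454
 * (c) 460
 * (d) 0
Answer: a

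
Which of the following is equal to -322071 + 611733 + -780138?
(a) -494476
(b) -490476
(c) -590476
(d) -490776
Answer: b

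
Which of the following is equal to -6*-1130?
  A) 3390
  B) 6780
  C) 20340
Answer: B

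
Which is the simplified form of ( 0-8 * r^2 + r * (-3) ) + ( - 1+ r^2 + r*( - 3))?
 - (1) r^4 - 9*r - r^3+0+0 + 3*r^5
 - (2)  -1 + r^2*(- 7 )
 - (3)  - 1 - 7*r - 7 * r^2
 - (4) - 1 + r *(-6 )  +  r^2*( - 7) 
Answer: 4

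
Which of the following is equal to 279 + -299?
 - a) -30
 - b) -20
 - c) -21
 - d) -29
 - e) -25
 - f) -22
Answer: b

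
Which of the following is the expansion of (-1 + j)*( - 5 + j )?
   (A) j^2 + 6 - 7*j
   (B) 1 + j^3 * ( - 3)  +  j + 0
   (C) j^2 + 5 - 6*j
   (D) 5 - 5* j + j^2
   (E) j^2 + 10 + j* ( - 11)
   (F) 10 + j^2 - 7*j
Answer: C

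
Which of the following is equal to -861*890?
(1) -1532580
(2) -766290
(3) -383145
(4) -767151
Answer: 2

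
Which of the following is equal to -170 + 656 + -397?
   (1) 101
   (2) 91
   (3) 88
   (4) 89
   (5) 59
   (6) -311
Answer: 4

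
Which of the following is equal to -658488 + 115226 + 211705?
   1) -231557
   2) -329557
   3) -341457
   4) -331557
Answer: 4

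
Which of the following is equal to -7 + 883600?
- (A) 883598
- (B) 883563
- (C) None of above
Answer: C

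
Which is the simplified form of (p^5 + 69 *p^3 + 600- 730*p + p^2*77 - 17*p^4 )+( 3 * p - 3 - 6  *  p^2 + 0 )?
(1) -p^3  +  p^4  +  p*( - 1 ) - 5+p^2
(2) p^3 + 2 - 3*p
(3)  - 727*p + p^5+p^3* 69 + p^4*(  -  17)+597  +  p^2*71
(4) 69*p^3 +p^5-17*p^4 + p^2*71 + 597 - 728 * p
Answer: 3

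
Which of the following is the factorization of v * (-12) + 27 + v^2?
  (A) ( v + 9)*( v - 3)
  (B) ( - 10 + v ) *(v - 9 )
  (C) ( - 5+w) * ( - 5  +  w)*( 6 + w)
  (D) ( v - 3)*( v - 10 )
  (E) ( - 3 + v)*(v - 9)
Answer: E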